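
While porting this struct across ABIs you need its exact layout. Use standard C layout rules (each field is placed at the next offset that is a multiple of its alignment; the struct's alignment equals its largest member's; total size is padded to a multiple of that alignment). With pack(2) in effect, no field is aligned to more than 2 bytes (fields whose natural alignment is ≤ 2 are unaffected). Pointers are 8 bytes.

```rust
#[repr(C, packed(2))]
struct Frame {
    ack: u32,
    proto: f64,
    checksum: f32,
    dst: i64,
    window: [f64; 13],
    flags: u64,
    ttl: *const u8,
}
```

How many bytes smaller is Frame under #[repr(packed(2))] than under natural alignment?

8

natural layout:
  ack at 0 (size 4, align 4) → ends 4
  pad 4 to align 8 for proto
  proto at 8 (size 8, align 8) → ends 16
  checksum at 16 (size 4, align 4) → ends 20
  pad 4 to align 8 for dst
  dst at 24 (size 8, align 8) → ends 32
  window at 32 (size 104, align 8) → ends 136
  flags at 136 (size 8, align 8) → ends 144
  ttl at 144 (size 8, align 8) → ends 152
  total 152 bytes, alignment 8
packed(2) layout:
  ack at 0 (size 4, align 2) → ends 4
  proto at 4 (size 8, align 2) → ends 12
  checksum at 12 (size 4, align 2) → ends 16
  dst at 16 (size 8, align 2) → ends 24
  window at 24 (size 104, align 2) → ends 128
  flags at 128 (size 8, align 2) → ends 136
  ttl at 136 (size 8, align 2) → ends 144
  total 144 bytes, alignment 2
152 − 144 = 8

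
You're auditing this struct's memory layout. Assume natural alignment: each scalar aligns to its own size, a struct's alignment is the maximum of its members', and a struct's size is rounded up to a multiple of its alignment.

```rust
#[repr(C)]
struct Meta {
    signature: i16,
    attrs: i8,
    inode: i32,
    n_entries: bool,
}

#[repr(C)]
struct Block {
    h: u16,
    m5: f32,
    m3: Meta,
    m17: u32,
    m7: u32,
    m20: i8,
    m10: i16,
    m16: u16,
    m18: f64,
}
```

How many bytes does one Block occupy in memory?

Meta: signature at 0 (size 2, align 2) → ends 2; attrs at 2 (size 1, align 1) → ends 3; pad 1 to align 4 for inode; inode at 4 (size 4, align 4) → ends 8; n_entries at 8 (size 1, align 1) → ends 9; tail pad 3 to reach multiple of 4; total 12 bytes, alignment 4
h at 0 (size 2, align 2) → ends 2
pad 2 to align 4 for m5
m5 at 4 (size 4, align 4) → ends 8
m3 at 8 (size 12, align 4) → ends 20
m17 at 20 (size 4, align 4) → ends 24
m7 at 24 (size 4, align 4) → ends 28
m20 at 28 (size 1, align 1) → ends 29
pad 1 to align 2 for m10
m10 at 30 (size 2, align 2) → ends 32
m16 at 32 (size 2, align 2) → ends 34
pad 6 to align 8 for m18
m18 at 40 (size 8, align 8) → ends 48
total 48 bytes, alignment 8

48 bytes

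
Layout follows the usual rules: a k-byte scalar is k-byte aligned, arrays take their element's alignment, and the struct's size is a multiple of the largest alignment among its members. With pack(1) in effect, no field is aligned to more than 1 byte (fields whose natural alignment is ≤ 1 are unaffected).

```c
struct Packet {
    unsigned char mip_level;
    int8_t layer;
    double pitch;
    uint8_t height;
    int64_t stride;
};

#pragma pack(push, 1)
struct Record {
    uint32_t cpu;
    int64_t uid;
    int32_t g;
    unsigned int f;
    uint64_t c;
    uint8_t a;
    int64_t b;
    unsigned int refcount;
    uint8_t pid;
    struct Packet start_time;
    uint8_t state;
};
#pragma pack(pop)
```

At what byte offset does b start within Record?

Packet: @0: mip_level [1B, align 1] → 1; @1: layer [1B, align 1] → 2; +6 pad (align 8); @8: pitch [8B, align 8] → 16; @16: height [1B, align 1] → 17; +7 pad (align 8); @24: stride [8B, align 8] → 32; size 32, align 8
@0: cpu [4B, align 1] → 4
@4: uid [8B, align 1] → 12
@12: g [4B, align 1] → 16
@16: f [4B, align 1] → 20
@20: c [8B, align 1] → 28
@28: a [1B, align 1] → 29
@29: b [8B, align 1] → 37

29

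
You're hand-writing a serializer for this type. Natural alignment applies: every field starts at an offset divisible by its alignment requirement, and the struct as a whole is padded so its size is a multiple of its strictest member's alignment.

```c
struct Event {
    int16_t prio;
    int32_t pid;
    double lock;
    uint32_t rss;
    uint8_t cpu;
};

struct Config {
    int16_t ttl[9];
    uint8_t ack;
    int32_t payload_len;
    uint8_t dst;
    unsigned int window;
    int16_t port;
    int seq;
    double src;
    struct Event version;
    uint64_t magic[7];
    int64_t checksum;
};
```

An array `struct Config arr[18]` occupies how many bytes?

Event: 0..2  prio  (2B, 2-aligned); 2..4  -- padding (2B); 4..8  pid  (4B, 4-aligned); 8..16  lock  (8B, 8-aligned); 16..20  rss  (4B, 4-aligned); 20..21  cpu  (1B, 1-aligned); 21..24  -- tail padding (3B); sizeof = 24, alignof = 8
0..18  ttl  (18B, 2-aligned)
18..19  ack  (1B, 1-aligned)
19..20  -- padding (1B)
20..24  payload_len  (4B, 4-aligned)
24..25  dst  (1B, 1-aligned)
25..28  -- padding (3B)
28..32  window  (4B, 4-aligned)
32..34  port  (2B, 2-aligned)
34..36  -- padding (2B)
36..40  seq  (4B, 4-aligned)
40..48  src  (8B, 8-aligned)
48..72  version  (24B, 8-aligned)
72..128  magic  (56B, 8-aligned)
128..136  checksum  (8B, 8-aligned)
sizeof = 136, alignof = 8
array of 18: 18 × 136 = 2448

2448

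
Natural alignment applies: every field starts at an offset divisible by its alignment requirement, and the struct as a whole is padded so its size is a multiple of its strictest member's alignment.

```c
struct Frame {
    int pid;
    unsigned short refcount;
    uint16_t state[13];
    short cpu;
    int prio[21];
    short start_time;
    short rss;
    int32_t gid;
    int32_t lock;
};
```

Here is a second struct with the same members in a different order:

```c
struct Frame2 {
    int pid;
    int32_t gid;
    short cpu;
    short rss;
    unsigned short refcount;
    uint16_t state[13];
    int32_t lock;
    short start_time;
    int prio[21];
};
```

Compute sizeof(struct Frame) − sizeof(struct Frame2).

0

0..4  pid  (4B, 4-aligned)
4..6  refcount  (2B, 2-aligned)
6..32  state  (26B, 2-aligned)
32..34  cpu  (2B, 2-aligned)
34..36  -- padding (2B)
36..120  prio  (84B, 4-aligned)
120..122  start_time  (2B, 2-aligned)
122..124  rss  (2B, 2-aligned)
124..128  gid  (4B, 4-aligned)
128..132  lock  (4B, 4-aligned)
sizeof = 132, alignof = 4
— Frame2 —
0..4  pid  (4B, 4-aligned)
4..8  gid  (4B, 4-aligned)
8..10  cpu  (2B, 2-aligned)
10..12  rss  (2B, 2-aligned)
12..14  refcount  (2B, 2-aligned)
14..40  state  (26B, 2-aligned)
40..44  lock  (4B, 4-aligned)
44..46  start_time  (2B, 2-aligned)
46..48  -- padding (2B)
48..132  prio  (84B, 4-aligned)
sizeof = 132, alignof = 4
132 − 132 = 0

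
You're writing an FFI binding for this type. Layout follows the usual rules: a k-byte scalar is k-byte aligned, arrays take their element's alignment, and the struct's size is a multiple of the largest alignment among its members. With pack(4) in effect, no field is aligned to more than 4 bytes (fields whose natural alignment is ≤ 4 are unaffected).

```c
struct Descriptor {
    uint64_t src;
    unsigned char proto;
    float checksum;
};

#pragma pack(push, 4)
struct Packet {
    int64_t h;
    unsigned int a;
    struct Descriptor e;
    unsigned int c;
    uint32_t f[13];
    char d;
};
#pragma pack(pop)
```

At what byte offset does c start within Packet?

28

Descriptor: src at 0 (size 8, align 8) → ends 8; proto at 8 (size 1, align 1) → ends 9; pad 3 to align 4 for checksum; checksum at 12 (size 4, align 4) → ends 16; total 16 bytes, alignment 8
h at 0 (size 8, align 4) → ends 8
a at 8 (size 4, align 4) → ends 12
e at 12 (size 16, align 4) → ends 28
c at 28 (size 4, align 4) → ends 32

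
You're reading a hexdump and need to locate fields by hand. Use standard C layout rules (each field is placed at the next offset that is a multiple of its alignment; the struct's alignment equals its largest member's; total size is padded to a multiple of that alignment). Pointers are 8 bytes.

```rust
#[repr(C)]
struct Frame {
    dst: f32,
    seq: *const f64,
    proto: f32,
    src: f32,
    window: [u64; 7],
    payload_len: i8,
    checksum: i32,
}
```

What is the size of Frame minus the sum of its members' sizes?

dst at 0 (size 4, align 4) → ends 4
pad 4 to align 8 for seq
seq at 8 (size 8, align 8) → ends 16
proto at 16 (size 4, align 4) → ends 20
src at 20 (size 4, align 4) → ends 24
window at 24 (size 56, align 8) → ends 80
payload_len at 80 (size 1, align 1) → ends 81
pad 3 to align 4 for checksum
checksum at 84 (size 4, align 4) → ends 88
total 88 bytes, alignment 8
data bytes 81, size 88 → padding 7

7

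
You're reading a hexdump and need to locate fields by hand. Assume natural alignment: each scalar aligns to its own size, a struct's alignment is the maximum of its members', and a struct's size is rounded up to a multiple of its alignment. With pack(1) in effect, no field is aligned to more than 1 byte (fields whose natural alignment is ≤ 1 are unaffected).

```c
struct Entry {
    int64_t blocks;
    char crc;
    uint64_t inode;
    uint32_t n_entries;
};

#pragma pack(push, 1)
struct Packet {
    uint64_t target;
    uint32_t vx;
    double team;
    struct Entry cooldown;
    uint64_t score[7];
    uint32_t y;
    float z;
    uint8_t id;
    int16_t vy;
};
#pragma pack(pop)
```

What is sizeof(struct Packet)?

Entry: @0: blocks [8B, align 8] → 8; @8: crc [1B, align 1] → 9; +7 pad (align 8); @16: inode [8B, align 8] → 24; @24: n_entries [4B, align 4] → 28; +4 tail pad (align 8); size 32, align 8
@0: target [8B, align 1] → 8
@8: vx [4B, align 1] → 12
@12: team [8B, align 1] → 20
@20: cooldown [32B, align 1] → 52
@52: score [56B, align 1] → 108
@108: y [4B, align 1] → 112
@112: z [4B, align 1] → 116
@116: id [1B, align 1] → 117
@117: vy [2B, align 1] → 119
size 119, align 1

119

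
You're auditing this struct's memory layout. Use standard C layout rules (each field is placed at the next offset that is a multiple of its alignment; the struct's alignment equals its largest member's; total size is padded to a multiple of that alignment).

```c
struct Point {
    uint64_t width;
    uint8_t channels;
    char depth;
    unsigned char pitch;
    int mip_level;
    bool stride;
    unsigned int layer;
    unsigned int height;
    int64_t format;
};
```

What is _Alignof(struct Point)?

8

member alignments: width=8, channels=1, depth=1, pitch=1, mip_level=4, stride=1, layer=4, height=4, format=8
max = 8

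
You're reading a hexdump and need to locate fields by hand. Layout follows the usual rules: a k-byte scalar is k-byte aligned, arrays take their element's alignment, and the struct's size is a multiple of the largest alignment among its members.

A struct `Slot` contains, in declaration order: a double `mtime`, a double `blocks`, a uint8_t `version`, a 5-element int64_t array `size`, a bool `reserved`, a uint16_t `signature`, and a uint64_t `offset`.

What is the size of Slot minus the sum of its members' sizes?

12

@0: mtime [8B, align 8] → 8
@8: blocks [8B, align 8] → 16
@16: version [1B, align 1] → 17
+7 pad (align 8)
@24: size [40B, align 8] → 64
@64: reserved [1B, align 1] → 65
+1 pad (align 2)
@66: signature [2B, align 2] → 68
+4 pad (align 8)
@72: offset [8B, align 8] → 80
size 80, align 8
data bytes 68, size 80 → padding 12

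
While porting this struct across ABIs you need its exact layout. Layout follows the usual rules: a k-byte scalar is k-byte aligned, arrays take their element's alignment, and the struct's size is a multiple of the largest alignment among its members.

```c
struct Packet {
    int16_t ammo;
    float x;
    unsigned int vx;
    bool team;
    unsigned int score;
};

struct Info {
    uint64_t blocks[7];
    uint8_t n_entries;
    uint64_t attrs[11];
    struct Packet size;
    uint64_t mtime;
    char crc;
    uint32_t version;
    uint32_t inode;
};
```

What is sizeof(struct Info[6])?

Packet: 0..2  ammo  (2B, 2-aligned); 2..4  -- padding (2B); 4..8  x  (4B, 4-aligned); 8..12  vx  (4B, 4-aligned); 12..13  team  (1B, 1-aligned); 13..16  -- padding (3B); 16..20  score  (4B, 4-aligned); sizeof = 20, alignof = 4
0..56  blocks  (56B, 8-aligned)
56..57  n_entries  (1B, 1-aligned)
57..64  -- padding (7B)
64..152  attrs  (88B, 8-aligned)
152..172  size  (20B, 4-aligned)
172..176  -- padding (4B)
176..184  mtime  (8B, 8-aligned)
184..185  crc  (1B, 1-aligned)
185..188  -- padding (3B)
188..192  version  (4B, 4-aligned)
192..196  inode  (4B, 4-aligned)
196..200  -- tail padding (4B)
sizeof = 200, alignof = 8
array of 6: 6 × 200 = 1200

1200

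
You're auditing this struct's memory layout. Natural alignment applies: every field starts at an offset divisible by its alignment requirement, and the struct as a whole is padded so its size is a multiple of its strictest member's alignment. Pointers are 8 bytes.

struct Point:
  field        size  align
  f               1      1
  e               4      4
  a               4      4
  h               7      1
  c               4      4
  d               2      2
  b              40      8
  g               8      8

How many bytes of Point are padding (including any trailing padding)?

f at 0 (size 1, align 1) → ends 1
pad 3 to align 4 for e
e at 4 (size 4, align 4) → ends 8
a at 8 (size 4, align 4) → ends 12
h at 12 (size 7, align 1) → ends 19
pad 1 to align 4 for c
c at 20 (size 4, align 4) → ends 24
d at 24 (size 2, align 2) → ends 26
pad 6 to align 8 for b
b at 32 (size 40, align 8) → ends 72
g at 72 (size 8, align 8) → ends 80
total 80 bytes, alignment 8
data bytes 70, size 80 → padding 10

10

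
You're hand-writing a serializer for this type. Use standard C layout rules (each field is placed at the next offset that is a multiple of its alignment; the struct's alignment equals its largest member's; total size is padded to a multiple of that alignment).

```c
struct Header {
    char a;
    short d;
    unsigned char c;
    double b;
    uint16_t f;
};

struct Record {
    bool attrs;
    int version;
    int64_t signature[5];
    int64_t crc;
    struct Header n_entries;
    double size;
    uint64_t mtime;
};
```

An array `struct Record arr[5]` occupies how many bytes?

480

Header: 0..1  a  (1B, 1-aligned); 1..2  -- padding (1B); 2..4  d  (2B, 2-aligned); 4..5  c  (1B, 1-aligned); 5..8  -- padding (3B); 8..16  b  (8B, 8-aligned); 16..18  f  (2B, 2-aligned); 18..24  -- tail padding (6B); sizeof = 24, alignof = 8
0..1  attrs  (1B, 1-aligned)
1..4  -- padding (3B)
4..8  version  (4B, 4-aligned)
8..48  signature  (40B, 8-aligned)
48..56  crc  (8B, 8-aligned)
56..80  n_entries  (24B, 8-aligned)
80..88  size  (8B, 8-aligned)
88..96  mtime  (8B, 8-aligned)
sizeof = 96, alignof = 8
array of 5: 5 × 96 = 480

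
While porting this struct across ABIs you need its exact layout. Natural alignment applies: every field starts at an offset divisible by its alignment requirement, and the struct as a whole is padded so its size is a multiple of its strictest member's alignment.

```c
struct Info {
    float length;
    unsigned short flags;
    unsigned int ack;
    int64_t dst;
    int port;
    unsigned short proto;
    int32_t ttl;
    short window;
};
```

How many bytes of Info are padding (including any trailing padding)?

length at 0 (size 4, align 4) → ends 4
flags at 4 (size 2, align 2) → ends 6
pad 2 to align 4 for ack
ack at 8 (size 4, align 4) → ends 12
pad 4 to align 8 for dst
dst at 16 (size 8, align 8) → ends 24
port at 24 (size 4, align 4) → ends 28
proto at 28 (size 2, align 2) → ends 30
pad 2 to align 4 for ttl
ttl at 32 (size 4, align 4) → ends 36
window at 36 (size 2, align 2) → ends 38
tail pad 2 to reach multiple of 8
total 40 bytes, alignment 8
data bytes 30, size 40 → padding 10

10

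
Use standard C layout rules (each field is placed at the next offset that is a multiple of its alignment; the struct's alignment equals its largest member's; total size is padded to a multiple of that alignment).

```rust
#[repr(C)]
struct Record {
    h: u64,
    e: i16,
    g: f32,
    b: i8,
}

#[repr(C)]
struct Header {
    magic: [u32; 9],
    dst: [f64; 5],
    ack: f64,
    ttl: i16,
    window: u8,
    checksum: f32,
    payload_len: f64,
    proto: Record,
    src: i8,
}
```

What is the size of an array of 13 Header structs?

1768

Record: @0: h [8B, align 8] → 8; @8: e [2B, align 2] → 10; +2 pad (align 4); @12: g [4B, align 4] → 16; @16: b [1B, align 1] → 17; +7 tail pad (align 8); size 24, align 8
@0: magic [36B, align 4] → 36
+4 pad (align 8)
@40: dst [40B, align 8] → 80
@80: ack [8B, align 8] → 88
@88: ttl [2B, align 2] → 90
@90: window [1B, align 1] → 91
+1 pad (align 4)
@92: checksum [4B, align 4] → 96
@96: payload_len [8B, align 8] → 104
@104: proto [24B, align 8] → 128
@128: src [1B, align 1] → 129
+7 tail pad (align 8)
size 136, align 8
array of 13: 13 × 136 = 1768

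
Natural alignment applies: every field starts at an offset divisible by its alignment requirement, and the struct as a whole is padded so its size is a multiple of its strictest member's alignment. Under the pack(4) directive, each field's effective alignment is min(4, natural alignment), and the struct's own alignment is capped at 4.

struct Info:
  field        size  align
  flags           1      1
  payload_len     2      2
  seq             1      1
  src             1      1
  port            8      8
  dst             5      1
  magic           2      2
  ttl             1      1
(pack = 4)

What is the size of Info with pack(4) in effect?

28

0..1  flags  (1B, 1-aligned)
1..2  -- padding (1B)
2..4  payload_len  (2B, 2-aligned)
4..5  seq  (1B, 1-aligned)
5..6  src  (1B, 1-aligned)
6..8  -- padding (2B)
8..16  port  (8B, 4-aligned)
16..21  dst  (5B, 1-aligned)
21..22  -- padding (1B)
22..24  magic  (2B, 2-aligned)
24..25  ttl  (1B, 1-aligned)
25..28  -- tail padding (3B)
sizeof = 28, alignof = 4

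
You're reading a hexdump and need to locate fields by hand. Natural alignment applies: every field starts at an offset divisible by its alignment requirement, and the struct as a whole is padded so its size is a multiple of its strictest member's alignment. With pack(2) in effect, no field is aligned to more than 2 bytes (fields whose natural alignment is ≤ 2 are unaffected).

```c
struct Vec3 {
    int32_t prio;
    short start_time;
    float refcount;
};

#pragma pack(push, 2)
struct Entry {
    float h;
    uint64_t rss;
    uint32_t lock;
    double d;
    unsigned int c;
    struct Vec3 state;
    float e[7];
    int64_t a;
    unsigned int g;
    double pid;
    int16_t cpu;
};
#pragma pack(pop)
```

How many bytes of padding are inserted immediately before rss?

0

Vec3: 0..4  prio  (4B, 4-aligned); 4..6  start_time  (2B, 2-aligned); 6..8  -- padding (2B); 8..12  refcount  (4B, 4-aligned); sizeof = 12, alignof = 4
0..4  h  (4B, 2-aligned)
4..12  rss  (8B, 2-aligned)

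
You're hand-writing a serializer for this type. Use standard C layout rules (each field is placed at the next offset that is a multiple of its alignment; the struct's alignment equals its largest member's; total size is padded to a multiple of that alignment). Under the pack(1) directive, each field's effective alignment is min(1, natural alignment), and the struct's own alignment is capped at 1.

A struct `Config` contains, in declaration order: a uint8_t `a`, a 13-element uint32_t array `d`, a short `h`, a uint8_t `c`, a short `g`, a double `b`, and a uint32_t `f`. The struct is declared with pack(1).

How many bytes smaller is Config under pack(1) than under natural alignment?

10

natural layout:
  @0: a [1B, align 1] → 1
  +3 pad (align 4)
  @4: d [52B, align 4] → 56
  @56: h [2B, align 2] → 58
  @58: c [1B, align 1] → 59
  +1 pad (align 2)
  @60: g [2B, align 2] → 62
  +2 pad (align 8)
  @64: b [8B, align 8] → 72
  @72: f [4B, align 4] → 76
  +4 tail pad (align 8)
  size 80, align 8
packed(1) layout:
  @0: a [1B, align 1] → 1
  @1: d [52B, align 1] → 53
  @53: h [2B, align 1] → 55
  @55: c [1B, align 1] → 56
  @56: g [2B, align 1] → 58
  @58: b [8B, align 1] → 66
  @66: f [4B, align 1] → 70
  size 70, align 1
80 − 70 = 10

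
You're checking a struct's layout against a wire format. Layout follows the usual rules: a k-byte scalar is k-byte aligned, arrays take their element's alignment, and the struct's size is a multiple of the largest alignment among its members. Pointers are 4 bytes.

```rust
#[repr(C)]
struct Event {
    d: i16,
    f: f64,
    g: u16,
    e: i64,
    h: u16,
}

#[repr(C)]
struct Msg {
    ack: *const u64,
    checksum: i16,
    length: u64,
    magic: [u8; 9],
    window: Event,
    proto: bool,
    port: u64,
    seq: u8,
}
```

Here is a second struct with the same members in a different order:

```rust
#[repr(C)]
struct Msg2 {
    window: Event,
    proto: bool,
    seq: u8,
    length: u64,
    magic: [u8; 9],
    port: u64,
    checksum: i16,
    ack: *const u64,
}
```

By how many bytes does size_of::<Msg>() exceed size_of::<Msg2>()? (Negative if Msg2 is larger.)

Event: d at 0 (size 2, align 2) → ends 2; pad 6 to align 8 for f; f at 8 (size 8, align 8) → ends 16; g at 16 (size 2, align 2) → ends 18; pad 6 to align 8 for e; e at 24 (size 8, align 8) → ends 32; h at 32 (size 2, align 2) → ends 34; tail pad 6 to reach multiple of 8; total 40 bytes, alignment 8
ack at 0 (size 4, align 4) → ends 4
checksum at 4 (size 2, align 2) → ends 6
pad 2 to align 8 for length
length at 8 (size 8, align 8) → ends 16
magic at 16 (size 9, align 1) → ends 25
pad 7 to align 8 for window
window at 32 (size 40, align 8) → ends 72
proto at 72 (size 1, align 1) → ends 73
pad 7 to align 8 for port
port at 80 (size 8, align 8) → ends 88
seq at 88 (size 1, align 1) → ends 89
tail pad 7 to reach multiple of 8
total 96 bytes, alignment 8
— Msg2 —
window at 0 (size 40, align 8) → ends 40
proto at 40 (size 1, align 1) → ends 41
seq at 41 (size 1, align 1) → ends 42
pad 6 to align 8 for length
length at 48 (size 8, align 8) → ends 56
magic at 56 (size 9, align 1) → ends 65
pad 7 to align 8 for port
port at 72 (size 8, align 8) → ends 80
checksum at 80 (size 2, align 2) → ends 82
pad 2 to align 4 for ack
ack at 84 (size 4, align 4) → ends 88
total 88 bytes, alignment 8
96 − 88 = 8

8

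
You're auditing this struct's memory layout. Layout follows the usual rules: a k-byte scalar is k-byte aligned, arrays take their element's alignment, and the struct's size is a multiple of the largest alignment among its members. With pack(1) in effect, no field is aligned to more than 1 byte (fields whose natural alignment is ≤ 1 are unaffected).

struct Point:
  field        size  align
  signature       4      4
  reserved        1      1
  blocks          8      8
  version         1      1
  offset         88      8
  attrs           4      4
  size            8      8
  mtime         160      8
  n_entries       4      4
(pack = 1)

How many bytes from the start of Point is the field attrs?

102

@0: signature [4B, align 1] → 4
@4: reserved [1B, align 1] → 5
@5: blocks [8B, align 1] → 13
@13: version [1B, align 1] → 14
@14: offset [88B, align 1] → 102
@102: attrs [4B, align 1] → 106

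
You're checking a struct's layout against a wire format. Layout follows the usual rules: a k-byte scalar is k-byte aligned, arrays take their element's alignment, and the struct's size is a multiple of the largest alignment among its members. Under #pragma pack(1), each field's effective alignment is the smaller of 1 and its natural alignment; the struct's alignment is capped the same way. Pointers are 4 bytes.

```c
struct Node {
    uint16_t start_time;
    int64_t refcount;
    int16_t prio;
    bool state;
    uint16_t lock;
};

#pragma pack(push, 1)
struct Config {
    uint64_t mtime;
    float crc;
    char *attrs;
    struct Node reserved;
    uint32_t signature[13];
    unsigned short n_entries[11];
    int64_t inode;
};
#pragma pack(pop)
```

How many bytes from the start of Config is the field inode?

Node: 0..2  start_time  (2B, 2-aligned); 2..8  -- padding (6B); 8..16  refcount  (8B, 8-aligned); 16..18  prio  (2B, 2-aligned); 18..19  state  (1B, 1-aligned); 19..20  -- padding (1B); 20..22  lock  (2B, 2-aligned); 22..24  -- tail padding (2B); sizeof = 24, alignof = 8
0..8  mtime  (8B, 1-aligned)
8..12  crc  (4B, 1-aligned)
12..16  attrs  (4B, 1-aligned)
16..40  reserved  (24B, 1-aligned)
40..92  signature  (52B, 1-aligned)
92..114  n_entries  (22B, 1-aligned)
114..122  inode  (8B, 1-aligned)

114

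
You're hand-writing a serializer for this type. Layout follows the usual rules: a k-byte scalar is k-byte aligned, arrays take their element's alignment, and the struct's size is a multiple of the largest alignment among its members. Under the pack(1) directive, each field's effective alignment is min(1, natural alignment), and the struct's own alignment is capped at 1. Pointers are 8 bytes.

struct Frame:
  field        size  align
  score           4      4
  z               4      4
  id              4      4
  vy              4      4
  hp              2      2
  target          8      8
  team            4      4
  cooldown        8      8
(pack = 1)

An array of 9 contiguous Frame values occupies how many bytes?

@0: score [4B, align 1] → 4
@4: z [4B, align 1] → 8
@8: id [4B, align 1] → 12
@12: vy [4B, align 1] → 16
@16: hp [2B, align 1] → 18
@18: target [8B, align 1] → 26
@26: team [4B, align 1] → 30
@30: cooldown [8B, align 1] → 38
size 38, align 1
array of 9: 9 × 38 = 342

342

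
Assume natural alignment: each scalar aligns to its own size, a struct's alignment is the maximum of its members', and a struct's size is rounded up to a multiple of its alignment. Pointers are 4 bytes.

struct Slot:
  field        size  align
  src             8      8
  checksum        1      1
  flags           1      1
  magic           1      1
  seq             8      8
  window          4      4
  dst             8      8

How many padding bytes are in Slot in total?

0..8  src  (8B, 8-aligned)
8..9  checksum  (1B, 1-aligned)
9..10  flags  (1B, 1-aligned)
10..11  magic  (1B, 1-aligned)
11..16  -- padding (5B)
16..24  seq  (8B, 8-aligned)
24..28  window  (4B, 4-aligned)
28..32  -- padding (4B)
32..40  dst  (8B, 8-aligned)
sizeof = 40, alignof = 8
data bytes 31, size 40 → padding 9

9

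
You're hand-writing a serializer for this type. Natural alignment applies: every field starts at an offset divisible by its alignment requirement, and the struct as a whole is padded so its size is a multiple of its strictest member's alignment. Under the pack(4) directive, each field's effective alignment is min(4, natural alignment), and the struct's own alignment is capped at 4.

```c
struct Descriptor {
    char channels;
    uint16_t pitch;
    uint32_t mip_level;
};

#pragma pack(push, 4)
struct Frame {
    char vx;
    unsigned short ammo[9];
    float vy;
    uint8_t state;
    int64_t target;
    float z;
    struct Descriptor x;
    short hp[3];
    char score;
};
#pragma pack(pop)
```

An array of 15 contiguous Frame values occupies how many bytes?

840

Descriptor: @0: channels [1B, align 1] → 1; +1 pad (align 2); @2: pitch [2B, align 2] → 4; @4: mip_level [4B, align 4] → 8; size 8, align 4
@0: vx [1B, align 1] → 1
+1 pad (align 2)
@2: ammo [18B, align 2] → 20
@20: vy [4B, align 4] → 24
@24: state [1B, align 1] → 25
+3 pad (align 4)
@28: target [8B, align 4] → 36
@36: z [4B, align 4] → 40
@40: x [8B, align 4] → 48
@48: hp [6B, align 2] → 54
@54: score [1B, align 1] → 55
+1 tail pad (align 4)
size 56, align 4
array of 15: 15 × 56 = 840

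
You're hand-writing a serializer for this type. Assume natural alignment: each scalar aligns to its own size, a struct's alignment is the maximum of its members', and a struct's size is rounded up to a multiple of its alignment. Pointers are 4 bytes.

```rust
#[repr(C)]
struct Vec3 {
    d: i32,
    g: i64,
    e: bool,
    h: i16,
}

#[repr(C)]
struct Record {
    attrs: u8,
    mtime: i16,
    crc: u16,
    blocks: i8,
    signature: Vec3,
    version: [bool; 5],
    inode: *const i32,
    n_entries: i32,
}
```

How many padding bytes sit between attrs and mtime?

Vec3: 0..4  d  (4B, 4-aligned); 4..8  -- padding (4B); 8..16  g  (8B, 8-aligned); 16..17  e  (1B, 1-aligned); 17..18  -- padding (1B); 18..20  h  (2B, 2-aligned); 20..24  -- tail padding (4B); sizeof = 24, alignof = 8
0..1  attrs  (1B, 1-aligned)
1..2  -- padding (1B)
2..4  mtime  (2B, 2-aligned)

1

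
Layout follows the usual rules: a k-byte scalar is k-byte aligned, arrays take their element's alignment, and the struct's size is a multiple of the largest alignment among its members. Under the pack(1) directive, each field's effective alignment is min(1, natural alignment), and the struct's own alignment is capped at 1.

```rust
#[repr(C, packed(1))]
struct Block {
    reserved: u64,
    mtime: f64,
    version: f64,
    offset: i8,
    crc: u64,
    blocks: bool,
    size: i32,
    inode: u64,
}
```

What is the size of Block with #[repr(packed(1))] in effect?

reserved at 0 (size 8, align 1) → ends 8
mtime at 8 (size 8, align 1) → ends 16
version at 16 (size 8, align 1) → ends 24
offset at 24 (size 1, align 1) → ends 25
crc at 25 (size 8, align 1) → ends 33
blocks at 33 (size 1, align 1) → ends 34
size at 34 (size 4, align 1) → ends 38
inode at 38 (size 8, align 1) → ends 46
total 46 bytes, alignment 1

46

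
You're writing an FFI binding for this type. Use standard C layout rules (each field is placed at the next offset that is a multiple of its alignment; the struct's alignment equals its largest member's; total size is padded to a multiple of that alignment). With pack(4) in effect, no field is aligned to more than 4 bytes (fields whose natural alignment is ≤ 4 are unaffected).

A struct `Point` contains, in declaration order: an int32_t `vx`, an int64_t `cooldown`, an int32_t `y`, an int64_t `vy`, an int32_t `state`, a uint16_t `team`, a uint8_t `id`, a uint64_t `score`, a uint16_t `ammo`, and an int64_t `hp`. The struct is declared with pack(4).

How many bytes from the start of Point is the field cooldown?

@0: vx [4B, align 4] → 4
@4: cooldown [8B, align 4] → 12

4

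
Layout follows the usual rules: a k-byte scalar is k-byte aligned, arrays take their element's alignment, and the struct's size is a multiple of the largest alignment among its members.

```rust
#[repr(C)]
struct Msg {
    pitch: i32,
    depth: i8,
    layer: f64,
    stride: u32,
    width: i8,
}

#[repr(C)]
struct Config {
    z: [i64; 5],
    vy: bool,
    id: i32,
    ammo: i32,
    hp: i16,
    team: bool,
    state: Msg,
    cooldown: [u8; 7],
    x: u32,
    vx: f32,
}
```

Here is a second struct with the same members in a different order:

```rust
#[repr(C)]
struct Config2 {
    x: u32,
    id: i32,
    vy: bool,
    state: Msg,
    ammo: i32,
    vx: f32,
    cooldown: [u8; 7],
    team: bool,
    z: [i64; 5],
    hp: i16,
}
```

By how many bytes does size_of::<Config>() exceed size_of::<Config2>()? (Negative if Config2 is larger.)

Msg: pitch at 0 (size 4, align 4) → ends 4; depth at 4 (size 1, align 1) → ends 5; pad 3 to align 8 for layer; layer at 8 (size 8, align 8) → ends 16; stride at 16 (size 4, align 4) → ends 20; width at 20 (size 1, align 1) → ends 21; tail pad 3 to reach multiple of 8; total 24 bytes, alignment 8
z at 0 (size 40, align 8) → ends 40
vy at 40 (size 1, align 1) → ends 41
pad 3 to align 4 for id
id at 44 (size 4, align 4) → ends 48
ammo at 48 (size 4, align 4) → ends 52
hp at 52 (size 2, align 2) → ends 54
team at 54 (size 1, align 1) → ends 55
pad 1 to align 8 for state
state at 56 (size 24, align 8) → ends 80
cooldown at 80 (size 7, align 1) → ends 87
pad 1 to align 4 for x
x at 88 (size 4, align 4) → ends 92
vx at 92 (size 4, align 4) → ends 96
total 96 bytes, alignment 8
— Config2 —
x at 0 (size 4, align 4) → ends 4
id at 4 (size 4, align 4) → ends 8
vy at 8 (size 1, align 1) → ends 9
pad 7 to align 8 for state
state at 16 (size 24, align 8) → ends 40
ammo at 40 (size 4, align 4) → ends 44
vx at 44 (size 4, align 4) → ends 48
cooldown at 48 (size 7, align 1) → ends 55
team at 55 (size 1, align 1) → ends 56
z at 56 (size 40, align 8) → ends 96
hp at 96 (size 2, align 2) → ends 98
tail pad 6 to reach multiple of 8
total 104 bytes, alignment 8
96 − 104 = -8

-8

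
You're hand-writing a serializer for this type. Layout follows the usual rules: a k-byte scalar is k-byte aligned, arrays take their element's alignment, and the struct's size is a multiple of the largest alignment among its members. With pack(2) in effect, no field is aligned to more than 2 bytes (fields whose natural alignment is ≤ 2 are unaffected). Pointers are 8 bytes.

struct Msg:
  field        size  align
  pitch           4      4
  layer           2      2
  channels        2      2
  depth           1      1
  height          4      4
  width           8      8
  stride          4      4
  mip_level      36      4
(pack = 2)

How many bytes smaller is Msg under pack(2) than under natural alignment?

2

natural layout:
  0..4  pitch  (4B, 4-aligned)
  4..6  layer  (2B, 2-aligned)
  6..8  channels  (2B, 2-aligned)
  8..9  depth  (1B, 1-aligned)
  9..12  -- padding (3B)
  12..16  height  (4B, 4-aligned)
  16..24  width  (8B, 8-aligned)
  24..28  stride  (4B, 4-aligned)
  28..64  mip_level  (36B, 4-aligned)
  sizeof = 64, alignof = 8
packed(2) layout:
  0..4  pitch  (4B, 2-aligned)
  4..6  layer  (2B, 2-aligned)
  6..8  channels  (2B, 2-aligned)
  8..9  depth  (1B, 1-aligned)
  9..10  -- padding (1B)
  10..14  height  (4B, 2-aligned)
  14..22  width  (8B, 2-aligned)
  22..26  stride  (4B, 2-aligned)
  26..62  mip_level  (36B, 2-aligned)
  sizeof = 62, alignof = 2
64 − 62 = 2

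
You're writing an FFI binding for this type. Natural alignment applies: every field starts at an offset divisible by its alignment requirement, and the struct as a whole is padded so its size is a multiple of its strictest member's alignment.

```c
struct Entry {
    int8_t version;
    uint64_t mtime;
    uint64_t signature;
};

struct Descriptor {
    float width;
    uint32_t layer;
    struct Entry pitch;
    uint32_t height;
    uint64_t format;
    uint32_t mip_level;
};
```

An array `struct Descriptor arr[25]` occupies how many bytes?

Entry: @0: version [1B, align 1] → 1; +7 pad (align 8); @8: mtime [8B, align 8] → 16; @16: signature [8B, align 8] → 24; size 24, align 8
@0: width [4B, align 4] → 4
@4: layer [4B, align 4] → 8
@8: pitch [24B, align 8] → 32
@32: height [4B, align 4] → 36
+4 pad (align 8)
@40: format [8B, align 8] → 48
@48: mip_level [4B, align 4] → 52
+4 tail pad (align 8)
size 56, align 8
array of 25: 25 × 56 = 1400

1400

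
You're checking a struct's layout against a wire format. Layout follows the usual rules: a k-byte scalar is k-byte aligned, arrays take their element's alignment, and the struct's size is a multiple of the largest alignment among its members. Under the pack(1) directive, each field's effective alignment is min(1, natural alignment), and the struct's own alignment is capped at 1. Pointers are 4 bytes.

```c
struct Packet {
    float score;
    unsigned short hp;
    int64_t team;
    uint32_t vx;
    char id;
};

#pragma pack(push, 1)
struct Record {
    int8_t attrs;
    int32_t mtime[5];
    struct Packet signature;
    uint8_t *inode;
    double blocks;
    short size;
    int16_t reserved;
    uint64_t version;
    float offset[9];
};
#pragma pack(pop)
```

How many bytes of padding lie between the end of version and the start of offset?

Packet: @0: score [4B, align 4] → 4; @4: hp [2B, align 2] → 6; +2 pad (align 8); @8: team [8B, align 8] → 16; @16: vx [4B, align 4] → 20; @20: id [1B, align 1] → 21; +3 tail pad (align 8); size 24, align 8
@0: attrs [1B, align 1] → 1
@1: mtime [20B, align 1] → 21
@21: signature [24B, align 1] → 45
@45: inode [4B, align 1] → 49
@49: blocks [8B, align 1] → 57
@57: size [2B, align 1] → 59
@59: reserved [2B, align 1] → 61
@61: version [8B, align 1] → 69
@69: offset [36B, align 1] → 105

0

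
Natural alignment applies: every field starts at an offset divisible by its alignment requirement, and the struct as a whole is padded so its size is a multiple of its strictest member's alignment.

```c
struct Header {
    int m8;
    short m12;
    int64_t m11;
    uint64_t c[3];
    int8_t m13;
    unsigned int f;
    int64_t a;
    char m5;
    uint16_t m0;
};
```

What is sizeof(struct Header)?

@0: m8 [4B, align 4] → 4
@4: m12 [2B, align 2] → 6
+2 pad (align 8)
@8: m11 [8B, align 8] → 16
@16: c [24B, align 8] → 40
@40: m13 [1B, align 1] → 41
+3 pad (align 4)
@44: f [4B, align 4] → 48
@48: a [8B, align 8] → 56
@56: m5 [1B, align 1] → 57
+1 pad (align 2)
@58: m0 [2B, align 2] → 60
+4 tail pad (align 8)
size 64, align 8

64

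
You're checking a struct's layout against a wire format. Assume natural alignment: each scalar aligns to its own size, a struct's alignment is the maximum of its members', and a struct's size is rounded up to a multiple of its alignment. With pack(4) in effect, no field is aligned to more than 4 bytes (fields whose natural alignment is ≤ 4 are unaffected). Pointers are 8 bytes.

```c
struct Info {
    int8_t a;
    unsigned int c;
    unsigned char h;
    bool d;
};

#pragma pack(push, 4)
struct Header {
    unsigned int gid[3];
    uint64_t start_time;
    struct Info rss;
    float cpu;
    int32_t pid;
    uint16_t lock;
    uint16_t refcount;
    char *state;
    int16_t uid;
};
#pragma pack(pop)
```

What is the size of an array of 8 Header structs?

Info: 0..1  a  (1B, 1-aligned); 1..4  -- padding (3B); 4..8  c  (4B, 4-aligned); 8..9  h  (1B, 1-aligned); 9..10  d  (1B, 1-aligned); 10..12  -- tail padding (2B); sizeof = 12, alignof = 4
0..12  gid  (12B, 4-aligned)
12..20  start_time  (8B, 4-aligned)
20..32  rss  (12B, 4-aligned)
32..36  cpu  (4B, 4-aligned)
36..40  pid  (4B, 4-aligned)
40..42  lock  (2B, 2-aligned)
42..44  refcount  (2B, 2-aligned)
44..52  state  (8B, 4-aligned)
52..54  uid  (2B, 2-aligned)
54..56  -- tail padding (2B)
sizeof = 56, alignof = 4
array of 8: 8 × 56 = 448

448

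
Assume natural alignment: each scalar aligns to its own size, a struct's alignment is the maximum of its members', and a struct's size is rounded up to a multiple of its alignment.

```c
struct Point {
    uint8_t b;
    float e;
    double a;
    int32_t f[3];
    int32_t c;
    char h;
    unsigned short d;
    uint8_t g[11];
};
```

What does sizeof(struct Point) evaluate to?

@0: b [1B, align 1] → 1
+3 pad (align 4)
@4: e [4B, align 4] → 8
@8: a [8B, align 8] → 16
@16: f [12B, align 4] → 28
@28: c [4B, align 4] → 32
@32: h [1B, align 1] → 33
+1 pad (align 2)
@34: d [2B, align 2] → 36
@36: g [11B, align 1] → 47
+1 tail pad (align 8)
size 48, align 8

48 bytes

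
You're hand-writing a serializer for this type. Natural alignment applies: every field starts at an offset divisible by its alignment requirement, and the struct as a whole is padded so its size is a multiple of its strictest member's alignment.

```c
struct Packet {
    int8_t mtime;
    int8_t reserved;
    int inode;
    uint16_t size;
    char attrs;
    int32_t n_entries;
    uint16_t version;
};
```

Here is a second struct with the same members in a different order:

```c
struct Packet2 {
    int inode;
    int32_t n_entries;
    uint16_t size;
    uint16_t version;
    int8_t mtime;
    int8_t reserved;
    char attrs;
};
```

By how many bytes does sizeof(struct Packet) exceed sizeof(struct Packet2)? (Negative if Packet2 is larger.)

mtime at 0 (size 1, align 1) → ends 1
reserved at 1 (size 1, align 1) → ends 2
pad 2 to align 4 for inode
inode at 4 (size 4, align 4) → ends 8
size at 8 (size 2, align 2) → ends 10
attrs at 10 (size 1, align 1) → ends 11
pad 1 to align 4 for n_entries
n_entries at 12 (size 4, align 4) → ends 16
version at 16 (size 2, align 2) → ends 18
tail pad 2 to reach multiple of 4
total 20 bytes, alignment 4
— Packet2 —
inode at 0 (size 4, align 4) → ends 4
n_entries at 4 (size 4, align 4) → ends 8
size at 8 (size 2, align 2) → ends 10
version at 10 (size 2, align 2) → ends 12
mtime at 12 (size 1, align 1) → ends 13
reserved at 13 (size 1, align 1) → ends 14
attrs at 14 (size 1, align 1) → ends 15
tail pad 1 to reach multiple of 4
total 16 bytes, alignment 4
20 − 16 = 4

4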